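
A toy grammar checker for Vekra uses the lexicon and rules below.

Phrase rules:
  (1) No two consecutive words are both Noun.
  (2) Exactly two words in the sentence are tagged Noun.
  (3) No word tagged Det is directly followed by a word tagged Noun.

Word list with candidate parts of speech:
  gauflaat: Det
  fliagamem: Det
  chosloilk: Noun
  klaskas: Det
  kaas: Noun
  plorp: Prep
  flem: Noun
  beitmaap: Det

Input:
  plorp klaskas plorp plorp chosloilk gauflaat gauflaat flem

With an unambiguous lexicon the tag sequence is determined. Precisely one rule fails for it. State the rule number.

3

Fixed tagging: Prep Det Prep Prep Noun Det Det Noun.
Rule check: R1 ok, R2 ok, R3 fails.
Only rule 3 fails.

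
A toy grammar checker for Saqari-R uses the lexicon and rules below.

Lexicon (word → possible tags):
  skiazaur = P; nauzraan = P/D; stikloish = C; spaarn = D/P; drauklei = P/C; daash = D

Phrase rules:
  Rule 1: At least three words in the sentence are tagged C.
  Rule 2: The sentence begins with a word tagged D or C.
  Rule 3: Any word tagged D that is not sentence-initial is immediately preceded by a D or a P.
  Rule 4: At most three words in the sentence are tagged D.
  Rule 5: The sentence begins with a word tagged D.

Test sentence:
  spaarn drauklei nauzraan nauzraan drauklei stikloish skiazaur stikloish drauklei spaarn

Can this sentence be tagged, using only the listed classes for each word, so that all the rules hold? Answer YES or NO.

Candidates per position — 1:spaarn {D,P}; 2:drauklei {P,C}; 3:nauzraan {P,D}; 4:nauzraan {P,D}; 5:drauklei {P,C}; 6:stikloish {C}; 7:skiazaur {P}; 8:stikloish {C}; 9:drauklei {P,C}; 10:spaarn {D,P}.
One satisfying assignment: D P D D C C P C P P.
Verifying each rule — rule 1 satisfied; rule 2 satisfied; rule 3 satisfied; rule 4 satisfied; rule 5 satisfied.

YES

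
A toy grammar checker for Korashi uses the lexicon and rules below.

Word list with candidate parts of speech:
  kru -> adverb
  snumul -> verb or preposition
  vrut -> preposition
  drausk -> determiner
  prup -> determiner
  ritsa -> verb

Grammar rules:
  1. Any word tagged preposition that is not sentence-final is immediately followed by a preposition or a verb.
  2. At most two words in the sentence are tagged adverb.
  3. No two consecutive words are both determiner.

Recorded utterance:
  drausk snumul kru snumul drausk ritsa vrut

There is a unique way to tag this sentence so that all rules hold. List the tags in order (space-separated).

Candidates per position — 1:drausk {determiner}; 2:snumul {verb,preposition}; 3:kru {adverb}; 4:snumul {verb,preposition}; 5:drausk {determiner}; 6:ritsa {verb}; 7:vrut {preposition}.
Word 2 cannot be preposition — rule 1 would then fail for every completion. It is verb.
Word 4 cannot be preposition — rule 1 would then fail for every completion. It is verb.
That leaves exactly one tagging: determiner verb adverb verb determiner verb preposition.
Rule-by-rule: rule 1 ✓; rule 2 ✓; rule 3 ✓.

determiner verb adverb verb determiner verb preposition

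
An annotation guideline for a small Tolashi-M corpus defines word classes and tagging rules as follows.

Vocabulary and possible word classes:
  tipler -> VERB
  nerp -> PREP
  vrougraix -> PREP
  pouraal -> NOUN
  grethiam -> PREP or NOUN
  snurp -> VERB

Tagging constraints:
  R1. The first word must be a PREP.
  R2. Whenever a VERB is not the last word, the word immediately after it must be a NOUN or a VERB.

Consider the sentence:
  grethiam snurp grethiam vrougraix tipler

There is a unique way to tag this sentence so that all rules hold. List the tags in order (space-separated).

PREP VERB NOUN PREP VERB

Candidates per position — 1:grethiam {PREP,NOUN}; 2:snurp {VERB}; 3:grethiam {PREP,NOUN}; 4:vrougraix {PREP}; 5:tipler {VERB}.
Position 1: NOUN is ruled out by rule 1; that leaves PREP.
Position 3: PREP is ruled out by rule 2; that leaves NOUN.
The only consistent sequence is: PREP VERB NOUN PREP VERB.
Check: rule 1 ok; rule 2 ok.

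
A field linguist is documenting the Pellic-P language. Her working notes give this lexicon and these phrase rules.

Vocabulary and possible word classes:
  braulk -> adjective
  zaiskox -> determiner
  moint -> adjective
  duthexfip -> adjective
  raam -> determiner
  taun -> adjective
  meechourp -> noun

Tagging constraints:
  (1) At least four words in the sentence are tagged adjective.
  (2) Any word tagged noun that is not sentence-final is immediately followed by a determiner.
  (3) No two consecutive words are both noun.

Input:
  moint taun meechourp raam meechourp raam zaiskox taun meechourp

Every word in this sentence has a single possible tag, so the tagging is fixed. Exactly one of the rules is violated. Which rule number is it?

1

Fixed tagging: adjective adjective noun determiner noun determiner determiner adjective noun.
Applying the rules: R1 fail, R2 pass, R3 pass.
Only rule 1 fails.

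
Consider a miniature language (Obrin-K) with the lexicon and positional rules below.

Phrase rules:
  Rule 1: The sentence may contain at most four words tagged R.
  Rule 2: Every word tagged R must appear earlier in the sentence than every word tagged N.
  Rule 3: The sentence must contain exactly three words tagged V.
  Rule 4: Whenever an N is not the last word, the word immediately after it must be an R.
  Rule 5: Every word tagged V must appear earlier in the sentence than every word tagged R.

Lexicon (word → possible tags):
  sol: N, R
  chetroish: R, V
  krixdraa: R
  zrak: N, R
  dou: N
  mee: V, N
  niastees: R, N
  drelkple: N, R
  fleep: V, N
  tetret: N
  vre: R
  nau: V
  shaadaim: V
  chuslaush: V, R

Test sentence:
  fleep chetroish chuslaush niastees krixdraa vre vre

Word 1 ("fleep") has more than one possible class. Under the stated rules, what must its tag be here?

Candidates per position — 1:fleep {V,N}; 2:chetroish {R,V}; 3:chuslaush {V,R}; 4:niastees {R,N}; 5:krixdraa {R}; 6:vre {R}; 7:vre {R}.
Word 1 cannot be N — rule 2 would then fail for every completion. It is V.
Word 2 cannot be R — rule 3 would then fail for every completion. It is V.
Word 3 cannot be R — rule 3 would then fail for every completion. It is V.
Word 4 cannot be N — rule 2 would then fail for every completion. It is R.
The only consistent sequence is: V V V R R R R.
Verifying each rule — rule 1 satisfied; rule 2 satisfied; rule 3 satisfied; rule 4 satisfied; rule 5 satisfied.

V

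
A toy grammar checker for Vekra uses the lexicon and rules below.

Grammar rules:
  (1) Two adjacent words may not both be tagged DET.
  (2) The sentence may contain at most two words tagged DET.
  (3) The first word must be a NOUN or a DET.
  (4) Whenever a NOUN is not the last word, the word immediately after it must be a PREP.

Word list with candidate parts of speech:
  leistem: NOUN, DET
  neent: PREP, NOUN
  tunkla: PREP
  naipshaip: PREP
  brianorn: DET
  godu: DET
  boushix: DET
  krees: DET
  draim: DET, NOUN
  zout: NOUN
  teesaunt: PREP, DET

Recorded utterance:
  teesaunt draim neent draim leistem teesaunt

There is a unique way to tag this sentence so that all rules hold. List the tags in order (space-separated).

DET NOUN PREP DET NOUN PREP

Candidates per position — 1:teesaunt {PREP,DET}; 2:draim {DET,NOUN}; 3:neent {PREP,NOUN}; 4:draim {DET,NOUN}; 5:leistem {NOUN,DET}; 6:teesaunt {PREP,DET}.
At position 1, choosing PREP makes rule 3 impossible to satisfy; hence DET.
At position 2, choosing DET makes rule 1 impossible to satisfy; hence NOUN.
At position 3, choosing NOUN makes rule 4 impossible to satisfy; hence PREP.
At position 4, choosing NOUN makes rule 4 impossible to satisfy; hence DET.
At position 5, choosing DET makes rule 1 impossible to satisfy; hence NOUN.
At position 6, choosing DET makes rule 2 impossible to satisfy; hence PREP.
The only consistent sequence is: DET NOUN PREP DET NOUN PREP.
Rule-by-rule: rule 1 ✓; rule 2 ✓; rule 3 ✓; rule 4 ✓.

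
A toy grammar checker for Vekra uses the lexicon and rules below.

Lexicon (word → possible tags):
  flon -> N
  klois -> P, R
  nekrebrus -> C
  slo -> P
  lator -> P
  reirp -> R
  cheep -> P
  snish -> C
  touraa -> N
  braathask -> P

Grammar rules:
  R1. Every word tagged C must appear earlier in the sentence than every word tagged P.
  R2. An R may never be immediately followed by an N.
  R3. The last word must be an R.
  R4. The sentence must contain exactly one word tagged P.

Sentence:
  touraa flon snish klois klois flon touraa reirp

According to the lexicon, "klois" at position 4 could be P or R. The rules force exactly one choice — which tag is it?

Candidates per position — 1:touraa {N}; 2:flon {N}; 3:snish {C}; 4:klois {P,R}; 5:klois {P,R}; 6:flon {N}; 7:touraa {N}; 8:reirp {R}.
Word 5 cannot be R — rule 2 would then fail for every completion. It is P.
Word 4 cannot be P — rule 4 would then fail for every completion. It is R.
The unique satisfying tagging is: N N C R P N N R.
Rule-by-rule: rule 1 ok; rule 2 ok; rule 3 ok; rule 4 ok.

R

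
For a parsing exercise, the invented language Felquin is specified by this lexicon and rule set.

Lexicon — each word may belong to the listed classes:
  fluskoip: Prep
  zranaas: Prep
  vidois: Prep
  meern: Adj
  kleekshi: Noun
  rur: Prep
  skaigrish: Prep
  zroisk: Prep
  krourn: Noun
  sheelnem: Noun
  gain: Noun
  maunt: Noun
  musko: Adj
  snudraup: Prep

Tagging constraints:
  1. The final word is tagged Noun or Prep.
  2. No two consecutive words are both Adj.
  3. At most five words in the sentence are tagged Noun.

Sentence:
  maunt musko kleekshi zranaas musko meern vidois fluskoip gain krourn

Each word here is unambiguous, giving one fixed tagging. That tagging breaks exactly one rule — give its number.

2

Fixed tagging: Noun Adj Noun Prep Adj Adj Prep Prep Noun Noun.
Rule check: R1 ✓, R2 ✗, R3 ✓.
Only rule 2 fails.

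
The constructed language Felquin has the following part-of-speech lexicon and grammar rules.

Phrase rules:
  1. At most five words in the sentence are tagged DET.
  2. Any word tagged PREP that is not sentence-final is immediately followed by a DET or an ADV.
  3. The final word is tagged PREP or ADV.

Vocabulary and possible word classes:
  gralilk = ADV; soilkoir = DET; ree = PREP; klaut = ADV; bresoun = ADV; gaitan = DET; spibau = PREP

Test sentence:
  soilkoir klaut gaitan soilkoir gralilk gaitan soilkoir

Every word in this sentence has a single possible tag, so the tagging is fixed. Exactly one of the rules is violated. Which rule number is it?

3

Fixed tagging: DET ADV DET DET ADV DET DET.
Checking each rule: R1 ok, R2 ok, R3 fails.
Only rule 3 fails.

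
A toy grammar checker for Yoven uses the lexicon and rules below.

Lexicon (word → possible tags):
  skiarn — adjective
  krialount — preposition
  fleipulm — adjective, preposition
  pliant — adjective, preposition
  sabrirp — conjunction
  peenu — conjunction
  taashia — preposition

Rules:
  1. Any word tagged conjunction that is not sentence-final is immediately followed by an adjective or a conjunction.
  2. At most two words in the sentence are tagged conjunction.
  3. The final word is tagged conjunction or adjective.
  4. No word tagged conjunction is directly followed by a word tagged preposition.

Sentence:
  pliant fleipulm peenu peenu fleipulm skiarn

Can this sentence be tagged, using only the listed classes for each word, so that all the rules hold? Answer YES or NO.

YES

Candidates per position — 1:pliant {adjective,preposition}; 2:fleipulm {adjective,preposition}; 3:peenu {conjunction}; 4:peenu {conjunction}; 5:fleipulm {adjective,preposition}; 6:skiarn {adjective}.
One satisfying assignment: preposition preposition conjunction conjunction adjective adjective.
Check: rule 1 satisfied; rule 2 satisfied; rule 3 satisfied; rule 4 satisfied.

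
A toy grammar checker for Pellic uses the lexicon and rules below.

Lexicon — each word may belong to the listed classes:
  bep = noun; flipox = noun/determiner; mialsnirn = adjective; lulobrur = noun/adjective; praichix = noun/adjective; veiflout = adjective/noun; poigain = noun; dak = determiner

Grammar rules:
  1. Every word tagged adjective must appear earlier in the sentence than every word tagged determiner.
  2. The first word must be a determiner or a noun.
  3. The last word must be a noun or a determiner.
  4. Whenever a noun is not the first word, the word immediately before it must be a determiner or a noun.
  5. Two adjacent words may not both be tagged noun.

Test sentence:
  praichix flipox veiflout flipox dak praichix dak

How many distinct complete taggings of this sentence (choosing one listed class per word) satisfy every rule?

Candidates per position — 1:praichix {noun,adjective}; 2:flipox {noun,determiner}; 3:veiflout {adjective,noun}; 4:flipox {noun,determiner}; 5:dak {determiner}; 6:praichix {noun,adjective}; 7:dak {determiner}.
There are 32 candidate sequences in total.
The sequences that satisfy every rule: noun determiner noun determiner determiner noun determiner.
Count = 1.

1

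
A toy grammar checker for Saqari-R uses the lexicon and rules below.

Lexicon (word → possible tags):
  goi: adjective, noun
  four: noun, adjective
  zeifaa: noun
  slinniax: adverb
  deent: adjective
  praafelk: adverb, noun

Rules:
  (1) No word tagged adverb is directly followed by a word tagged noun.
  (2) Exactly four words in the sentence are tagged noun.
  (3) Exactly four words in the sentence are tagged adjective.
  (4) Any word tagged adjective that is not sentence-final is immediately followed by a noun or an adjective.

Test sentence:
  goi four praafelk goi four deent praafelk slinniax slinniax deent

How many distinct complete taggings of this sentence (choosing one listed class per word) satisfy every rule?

6

Candidates per position — 1:goi {adjective,noun}; 2:four {noun,adjective}; 3:praafelk {adverb,noun}; 4:goi {adjective,noun}; 5:four {noun,adjective}; 6:deent {adjective}; 7:praafelk {adverb,noun}; 8:slinniax {adverb}; 9:slinniax {adverb}; 10:deent {adjective}.
There are 64 candidate sequences in total.
Checking each against the rules leaves 6 sequences.
Count = 6.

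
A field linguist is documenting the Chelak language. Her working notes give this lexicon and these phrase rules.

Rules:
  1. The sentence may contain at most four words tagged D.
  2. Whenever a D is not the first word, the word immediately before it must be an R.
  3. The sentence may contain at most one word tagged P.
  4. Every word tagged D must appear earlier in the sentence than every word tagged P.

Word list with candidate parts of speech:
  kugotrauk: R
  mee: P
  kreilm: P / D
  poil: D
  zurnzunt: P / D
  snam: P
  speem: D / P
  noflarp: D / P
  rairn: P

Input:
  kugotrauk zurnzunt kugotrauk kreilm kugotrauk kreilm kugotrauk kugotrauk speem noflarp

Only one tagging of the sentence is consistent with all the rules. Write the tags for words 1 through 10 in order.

Candidates per position — 1:kugotrauk {R}; 2:zurnzunt {P,D}; 3:kugotrauk {R}; 4:kreilm {P,D}; 5:kugotrauk {R}; 6:kreilm {P,D}; 7:kugotrauk {R}; 8:kugotrauk {R}; 9:speem {D,P}; 10:noflarp {D,P}.
Word 10 cannot be D — rule 2 would then fail for every completion. It is P.
Word 2 cannot be P — rule 3 would then fail for every completion. It is D.
Word 4 cannot be P — rule 3 would then fail for every completion. It is D.
Word 6 cannot be P — rule 3 would then fail for every completion. It is D.
Word 9 cannot be P — rule 3 would then fail for every completion. It is D.
That leaves exactly one tagging: R D R D R D R R D P.
Verifying each rule — rule 1 satisfied; rule 2 satisfied; rule 3 satisfied; rule 4 satisfied.

R D R D R D R R D P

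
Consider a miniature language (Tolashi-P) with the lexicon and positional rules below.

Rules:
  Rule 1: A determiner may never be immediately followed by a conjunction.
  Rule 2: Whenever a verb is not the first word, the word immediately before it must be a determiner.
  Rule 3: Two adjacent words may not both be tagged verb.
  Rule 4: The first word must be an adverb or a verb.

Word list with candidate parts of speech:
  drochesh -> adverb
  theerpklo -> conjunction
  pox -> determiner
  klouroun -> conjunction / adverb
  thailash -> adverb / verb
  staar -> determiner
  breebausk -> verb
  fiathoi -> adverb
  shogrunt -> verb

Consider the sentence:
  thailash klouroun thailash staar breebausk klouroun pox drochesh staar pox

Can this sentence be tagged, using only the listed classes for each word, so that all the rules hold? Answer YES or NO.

YES

Candidates per position — 1:thailash {adverb,verb}; 2:klouroun {conjunction,adverb}; 3:thailash {adverb,verb}; 4:staar {determiner}; 5:breebausk {verb}; 6:klouroun {conjunction,adverb}; 7:pox {determiner}; 8:drochesh {adverb}; 9:staar {determiner}; 10:pox {determiner}.
One satisfying assignment: verb adverb adverb determiner verb adverb determiner adverb determiner determiner.
Rule-by-rule: rule 1 ok; rule 2 ok; rule 3 ok; rule 4 ok.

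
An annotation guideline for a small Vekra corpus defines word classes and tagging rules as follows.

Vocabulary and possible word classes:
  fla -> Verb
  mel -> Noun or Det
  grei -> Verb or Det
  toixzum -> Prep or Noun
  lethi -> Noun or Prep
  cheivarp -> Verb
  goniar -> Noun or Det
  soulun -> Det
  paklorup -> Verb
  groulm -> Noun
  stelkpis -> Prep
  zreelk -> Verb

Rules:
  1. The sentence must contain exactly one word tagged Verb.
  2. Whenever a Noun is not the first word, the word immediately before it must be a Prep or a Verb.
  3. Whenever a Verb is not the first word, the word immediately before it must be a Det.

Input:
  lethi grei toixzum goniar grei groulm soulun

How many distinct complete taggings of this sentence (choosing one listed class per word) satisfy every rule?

2

Candidates per position — 1:lethi {Noun,Prep}; 2:grei {Verb,Det}; 3:toixzum {Prep,Noun}; 4:goniar {Noun,Det}; 5:grei {Verb,Det}; 6:groulm {Noun}; 7:soulun {Det}.
There are 32 candidate sequences in total.
The sequences that satisfy every rule: Noun Det Prep Det Verb Noun Det; Prep Det Prep Det Verb Noun Det.
Count = 2.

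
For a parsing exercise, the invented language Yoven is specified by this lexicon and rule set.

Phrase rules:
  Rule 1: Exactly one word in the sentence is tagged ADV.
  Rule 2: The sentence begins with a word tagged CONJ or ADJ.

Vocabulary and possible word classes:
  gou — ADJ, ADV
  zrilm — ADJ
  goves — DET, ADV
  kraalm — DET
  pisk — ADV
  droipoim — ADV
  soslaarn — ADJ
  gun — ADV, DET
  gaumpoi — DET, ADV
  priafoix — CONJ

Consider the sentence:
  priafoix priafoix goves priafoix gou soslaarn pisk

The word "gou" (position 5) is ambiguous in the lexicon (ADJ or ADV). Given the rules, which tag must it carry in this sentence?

ADJ

Candidates per position — 1:priafoix {CONJ}; 2:priafoix {CONJ}; 3:goves {DET,ADV}; 4:priafoix {CONJ}; 5:gou {ADJ,ADV}; 6:soslaarn {ADJ}; 7:pisk {ADV}.
At position 3, choosing ADV makes rule 1 impossible to satisfy; hence DET.
At position 5, choosing ADV makes rule 1 impossible to satisfy; hence ADJ.
So the tagging must be: CONJ CONJ DET CONJ ADJ ADJ ADV.
Verifying each rule — rule 1 holds; rule 2 holds.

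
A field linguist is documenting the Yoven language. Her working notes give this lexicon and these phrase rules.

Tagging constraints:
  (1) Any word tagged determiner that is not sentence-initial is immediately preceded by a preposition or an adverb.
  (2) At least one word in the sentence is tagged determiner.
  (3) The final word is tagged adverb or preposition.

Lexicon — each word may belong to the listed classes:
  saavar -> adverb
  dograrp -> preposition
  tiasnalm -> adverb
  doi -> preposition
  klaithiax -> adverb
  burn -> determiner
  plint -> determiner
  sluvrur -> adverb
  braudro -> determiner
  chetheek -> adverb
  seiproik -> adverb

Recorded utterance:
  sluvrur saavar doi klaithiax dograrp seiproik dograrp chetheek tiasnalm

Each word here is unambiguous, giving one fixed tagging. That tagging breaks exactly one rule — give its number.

Fixed tagging: adverb adverb preposition adverb preposition adverb preposition adverb adverb.
Rule check: R1 ✓, R2 ✗, R3 ✓.
Only rule 2 fails.

2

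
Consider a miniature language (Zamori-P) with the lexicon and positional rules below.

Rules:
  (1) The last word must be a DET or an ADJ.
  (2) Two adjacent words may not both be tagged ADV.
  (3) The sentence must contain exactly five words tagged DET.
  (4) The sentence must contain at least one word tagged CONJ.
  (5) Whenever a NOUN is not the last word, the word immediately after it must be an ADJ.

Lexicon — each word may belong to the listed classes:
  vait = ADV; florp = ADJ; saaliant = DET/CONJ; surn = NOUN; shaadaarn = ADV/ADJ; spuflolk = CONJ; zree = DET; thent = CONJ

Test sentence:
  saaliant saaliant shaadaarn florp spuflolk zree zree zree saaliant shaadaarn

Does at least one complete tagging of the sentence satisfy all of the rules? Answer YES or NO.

Candidates per position — 1:saaliant {DET,CONJ}; 2:saaliant {DET,CONJ}; 3:shaadaarn {ADV,ADJ}; 4:florp {ADJ}; 5:spuflolk {CONJ}; 6:zree {DET}; 7:zree {DET}; 8:zree {DET}; 9:saaliant {DET,CONJ}; 10:shaadaarn {ADV,ADJ}.
One satisfying assignment: DET DET ADJ ADJ CONJ DET DET DET CONJ ADJ.
Check: rule 1 ok; rule 2 ok; rule 3 ok; rule 4 ok; rule 5 ok.

YES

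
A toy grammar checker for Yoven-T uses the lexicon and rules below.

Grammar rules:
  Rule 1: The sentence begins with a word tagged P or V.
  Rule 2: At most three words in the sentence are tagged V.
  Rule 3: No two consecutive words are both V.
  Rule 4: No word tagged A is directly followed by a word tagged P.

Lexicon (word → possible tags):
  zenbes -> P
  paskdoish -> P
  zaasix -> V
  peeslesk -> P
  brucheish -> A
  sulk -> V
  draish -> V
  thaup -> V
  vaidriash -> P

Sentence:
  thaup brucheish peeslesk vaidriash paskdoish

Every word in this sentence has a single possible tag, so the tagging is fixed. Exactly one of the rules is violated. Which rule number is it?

Fixed tagging: V A P P P.
Checking each rule: R1 ✓, R2 ✓, R3 ✓, R4 ✗.
Only rule 4 fails.

4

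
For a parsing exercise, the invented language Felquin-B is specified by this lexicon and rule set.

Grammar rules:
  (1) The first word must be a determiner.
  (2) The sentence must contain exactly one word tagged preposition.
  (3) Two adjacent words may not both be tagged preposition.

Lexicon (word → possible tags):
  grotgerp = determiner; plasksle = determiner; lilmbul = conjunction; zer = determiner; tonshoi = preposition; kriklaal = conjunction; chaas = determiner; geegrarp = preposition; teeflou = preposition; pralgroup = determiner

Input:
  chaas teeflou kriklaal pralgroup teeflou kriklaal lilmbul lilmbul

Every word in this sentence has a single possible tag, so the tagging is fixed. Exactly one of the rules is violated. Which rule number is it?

2

Fixed tagging: determiner preposition conjunction determiner preposition conjunction conjunction conjunction.
Checking each rule: R1 holds, R2 violated, R3 holds.
Only rule 2 fails.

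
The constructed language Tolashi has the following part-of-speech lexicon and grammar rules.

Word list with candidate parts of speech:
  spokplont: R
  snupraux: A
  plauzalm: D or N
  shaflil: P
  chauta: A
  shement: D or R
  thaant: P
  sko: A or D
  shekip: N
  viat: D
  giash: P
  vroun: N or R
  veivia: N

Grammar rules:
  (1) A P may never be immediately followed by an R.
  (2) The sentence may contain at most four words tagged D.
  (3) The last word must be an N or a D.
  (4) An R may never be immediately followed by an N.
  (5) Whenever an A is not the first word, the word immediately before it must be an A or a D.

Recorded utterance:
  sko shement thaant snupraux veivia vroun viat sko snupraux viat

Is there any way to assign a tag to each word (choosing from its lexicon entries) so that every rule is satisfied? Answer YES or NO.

NO

Candidates per position — 1:sko {A,D}; 2:shement {D,R}; 3:thaant {P}; 4:snupraux {A}; 5:veivia {N}; 6:vroun {N,R}; 7:viat {D}; 8:sko {A,D}; 9:snupraux {A}; 10:viat {D}.
Rule 5 cannot be satisfied by any choice of tags from the lexicon.
So there is no consistent tagging.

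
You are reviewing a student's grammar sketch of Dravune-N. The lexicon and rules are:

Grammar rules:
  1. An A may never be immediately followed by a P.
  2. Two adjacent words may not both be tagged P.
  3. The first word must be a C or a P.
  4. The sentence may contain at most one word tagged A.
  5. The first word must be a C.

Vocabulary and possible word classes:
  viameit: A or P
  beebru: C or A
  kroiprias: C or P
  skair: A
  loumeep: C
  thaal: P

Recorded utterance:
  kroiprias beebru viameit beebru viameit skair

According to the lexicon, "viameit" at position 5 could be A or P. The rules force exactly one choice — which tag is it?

P

Candidates per position — 1:kroiprias {C,P}; 2:beebru {C,A}; 3:viameit {A,P}; 4:beebru {C,A}; 5:viameit {A,P}; 6:skair {A}.
Position 1: P is ruled out by rule 5; that leaves C.
Position 2: A is ruled out by rule 4; that leaves C.
Position 3: A is ruled out by rule 4; that leaves P.
Position 4: A is ruled out by rule 4; that leaves C.
Position 5: A is ruled out by rule 4; that leaves P.
So the tagging must be: C C P C P A.
Rule-by-rule: rule 1 satisfied; rule 2 satisfied; rule 3 satisfied; rule 4 satisfied; rule 5 satisfied.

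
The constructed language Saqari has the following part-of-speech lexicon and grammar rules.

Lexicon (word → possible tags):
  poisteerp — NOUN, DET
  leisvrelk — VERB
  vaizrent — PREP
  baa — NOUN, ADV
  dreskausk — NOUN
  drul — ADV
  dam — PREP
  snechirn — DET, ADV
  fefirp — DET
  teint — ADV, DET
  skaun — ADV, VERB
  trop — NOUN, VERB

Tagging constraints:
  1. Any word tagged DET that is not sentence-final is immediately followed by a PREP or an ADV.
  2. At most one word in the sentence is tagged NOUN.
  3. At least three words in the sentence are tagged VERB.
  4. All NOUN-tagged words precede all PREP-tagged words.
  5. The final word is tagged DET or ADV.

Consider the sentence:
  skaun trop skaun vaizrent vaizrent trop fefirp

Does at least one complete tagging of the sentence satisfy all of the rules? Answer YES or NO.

YES

Candidates per position — 1:skaun {ADV,VERB}; 2:trop {NOUN,VERB}; 3:skaun {ADV,VERB}; 4:vaizrent {PREP}; 5:vaizrent {PREP}; 6:trop {NOUN,VERB}; 7:fefirp {DET}.
One satisfying assignment: ADV VERB VERB PREP PREP VERB DET.
Verifying each rule — rule 1 holds; rule 2 holds; rule 3 holds; rule 4 holds; rule 5 holds.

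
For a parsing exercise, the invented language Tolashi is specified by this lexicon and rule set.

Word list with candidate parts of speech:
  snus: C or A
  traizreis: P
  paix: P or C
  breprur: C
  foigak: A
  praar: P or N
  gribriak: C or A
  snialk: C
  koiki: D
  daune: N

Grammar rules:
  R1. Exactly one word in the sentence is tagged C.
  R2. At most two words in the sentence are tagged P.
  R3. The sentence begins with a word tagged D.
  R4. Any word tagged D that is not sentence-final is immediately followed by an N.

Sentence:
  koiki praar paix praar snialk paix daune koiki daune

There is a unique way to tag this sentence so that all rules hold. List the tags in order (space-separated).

Candidates per position — 1:koiki {D}; 2:praar {P,N}; 3:paix {P,C}; 4:praar {P,N}; 5:snialk {C}; 6:paix {P,C}; 7:daune {N}; 8:koiki {D}; 9:daune {N}.
At position 2, choosing P makes rule 4 impossible to satisfy; hence N.
At position 3, choosing C makes rule 1 impossible to satisfy; hence P.
At position 6, choosing C makes rule 1 impossible to satisfy; hence P.
At position 4, choosing P makes rule 2 impossible to satisfy; hence N.
The only consistent sequence is: D N P N C P N D N.
Check: rule 1 satisfied; rule 2 satisfied; rule 3 satisfied; rule 4 satisfied.

D N P N C P N D N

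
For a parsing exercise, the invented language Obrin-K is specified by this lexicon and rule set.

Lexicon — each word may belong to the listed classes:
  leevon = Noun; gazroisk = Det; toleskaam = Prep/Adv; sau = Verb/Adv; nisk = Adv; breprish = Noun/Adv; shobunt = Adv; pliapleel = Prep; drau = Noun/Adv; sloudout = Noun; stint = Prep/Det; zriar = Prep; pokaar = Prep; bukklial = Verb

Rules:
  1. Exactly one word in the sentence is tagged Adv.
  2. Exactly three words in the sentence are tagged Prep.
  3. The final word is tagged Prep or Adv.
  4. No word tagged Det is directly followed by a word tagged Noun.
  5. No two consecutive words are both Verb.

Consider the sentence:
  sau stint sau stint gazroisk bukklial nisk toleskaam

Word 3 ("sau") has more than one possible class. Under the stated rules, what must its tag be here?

Candidates per position — 1:sau {Verb,Adv}; 2:stint {Prep,Det}; 3:sau {Verb,Adv}; 4:stint {Prep,Det}; 5:gazroisk {Det}; 6:bukklial {Verb}; 7:nisk {Adv}; 8:toleskaam {Prep,Adv}.
At position 1, choosing Adv makes rule 1 impossible to satisfy; hence Verb.
At position 2, choosing Det makes rule 2 impossible to satisfy; hence Prep.
At position 3, choosing Adv makes rule 1 impossible to satisfy; hence Verb.
At position 4, choosing Det makes rule 2 impossible to satisfy; hence Prep.
At position 8, choosing Adv makes rule 1 impossible to satisfy; hence Prep.
The unique satisfying tagging is: Verb Prep Verb Prep Det Verb Adv Prep.
Check: rule 1 satisfied; rule 2 satisfied; rule 3 satisfied; rule 4 satisfied; rule 5 satisfied.

Verb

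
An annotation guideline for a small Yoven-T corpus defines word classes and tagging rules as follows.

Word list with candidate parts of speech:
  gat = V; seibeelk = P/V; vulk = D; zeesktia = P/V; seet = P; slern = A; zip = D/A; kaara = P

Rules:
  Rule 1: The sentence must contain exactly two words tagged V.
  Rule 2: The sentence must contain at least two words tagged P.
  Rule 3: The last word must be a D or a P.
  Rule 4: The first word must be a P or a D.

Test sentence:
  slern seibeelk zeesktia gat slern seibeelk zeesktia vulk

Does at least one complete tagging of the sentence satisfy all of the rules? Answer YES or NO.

Candidates per position — 1:slern {A}; 2:seibeelk {P,V}; 3:zeesktia {P,V}; 4:gat {V}; 5:slern {A}; 6:seibeelk {P,V}; 7:zeesktia {P,V}; 8:vulk {D}.
Rule 4 cannot be satisfied by any choice of tags from the lexicon.
So there is no consistent tagging.

NO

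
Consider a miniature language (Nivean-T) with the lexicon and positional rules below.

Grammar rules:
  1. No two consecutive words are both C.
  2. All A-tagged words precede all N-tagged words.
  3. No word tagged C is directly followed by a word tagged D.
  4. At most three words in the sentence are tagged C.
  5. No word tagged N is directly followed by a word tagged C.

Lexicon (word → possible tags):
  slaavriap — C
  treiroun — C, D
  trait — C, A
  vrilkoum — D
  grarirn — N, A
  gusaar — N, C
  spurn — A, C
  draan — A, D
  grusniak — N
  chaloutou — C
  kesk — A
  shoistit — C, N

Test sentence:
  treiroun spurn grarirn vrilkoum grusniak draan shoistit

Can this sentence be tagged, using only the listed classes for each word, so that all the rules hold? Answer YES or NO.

Candidates per position — 1:treiroun {C,D}; 2:spurn {A,C}; 3:grarirn {N,A}; 4:vrilkoum {D}; 5:grusniak {N}; 6:draan {A,D}; 7:shoistit {C,N}.
One satisfying assignment: C A N D N D C.
Rule-by-rule: rule 1 holds; rule 2 holds; rule 3 holds; rule 4 holds; rule 5 holds.

YES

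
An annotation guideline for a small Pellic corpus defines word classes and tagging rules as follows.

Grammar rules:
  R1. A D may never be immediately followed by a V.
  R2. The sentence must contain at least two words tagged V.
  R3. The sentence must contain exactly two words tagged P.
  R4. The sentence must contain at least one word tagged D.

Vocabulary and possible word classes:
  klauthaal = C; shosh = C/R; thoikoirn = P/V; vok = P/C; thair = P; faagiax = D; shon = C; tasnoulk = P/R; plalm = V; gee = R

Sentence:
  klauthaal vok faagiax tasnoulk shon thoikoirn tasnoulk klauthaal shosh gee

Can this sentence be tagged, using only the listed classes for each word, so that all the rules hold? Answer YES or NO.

NO

Candidates per position — 1:klauthaal {C}; 2:vok {P,C}; 3:faagiax {D}; 4:tasnoulk {P,R}; 5:shon {C}; 6:thoikoirn {P,V}; 7:tasnoulk {P,R}; 8:klauthaal {C}; 9:shosh {C,R}; 10:gee {R}.
Rule 2 cannot be satisfied by any choice of tags from the lexicon.
So there is no consistent tagging.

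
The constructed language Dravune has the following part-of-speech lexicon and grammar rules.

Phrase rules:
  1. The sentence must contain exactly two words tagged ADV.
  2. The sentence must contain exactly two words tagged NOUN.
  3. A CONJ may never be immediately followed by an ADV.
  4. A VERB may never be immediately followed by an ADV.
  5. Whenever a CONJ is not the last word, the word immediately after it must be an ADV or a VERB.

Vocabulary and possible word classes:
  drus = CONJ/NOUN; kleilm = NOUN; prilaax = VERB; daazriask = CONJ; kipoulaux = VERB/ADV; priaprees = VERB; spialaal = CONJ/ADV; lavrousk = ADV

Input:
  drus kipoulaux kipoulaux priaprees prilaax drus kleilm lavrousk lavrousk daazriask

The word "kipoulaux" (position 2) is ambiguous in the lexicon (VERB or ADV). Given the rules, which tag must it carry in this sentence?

VERB

Candidates per position — 1:drus {CONJ,NOUN}; 2:kipoulaux {VERB,ADV}; 3:kipoulaux {VERB,ADV}; 4:priaprees {VERB}; 5:prilaax {VERB}; 6:drus {CONJ,NOUN}; 7:kleilm {NOUN}; 8:lavrousk {ADV}; 9:lavrousk {ADV}; 10:daazriask {CONJ}.
If word 2 were ADV, no tagging could satisfy rule 1; so word 2 is VERB.
If word 3 were ADV, no tagging could satisfy rule 1; so word 3 is VERB.
If word 6 were CONJ, no tagging could satisfy rule 5; so word 6 is NOUN.
If word 1 were NOUN, no tagging could satisfy rule 2; so word 1 is CONJ.
The unique satisfying tagging is: CONJ VERB VERB VERB VERB NOUN NOUN ADV ADV CONJ.
Rule-by-rule: rule 1 ok; rule 2 ok; rule 3 ok; rule 4 ok; rule 5 ok.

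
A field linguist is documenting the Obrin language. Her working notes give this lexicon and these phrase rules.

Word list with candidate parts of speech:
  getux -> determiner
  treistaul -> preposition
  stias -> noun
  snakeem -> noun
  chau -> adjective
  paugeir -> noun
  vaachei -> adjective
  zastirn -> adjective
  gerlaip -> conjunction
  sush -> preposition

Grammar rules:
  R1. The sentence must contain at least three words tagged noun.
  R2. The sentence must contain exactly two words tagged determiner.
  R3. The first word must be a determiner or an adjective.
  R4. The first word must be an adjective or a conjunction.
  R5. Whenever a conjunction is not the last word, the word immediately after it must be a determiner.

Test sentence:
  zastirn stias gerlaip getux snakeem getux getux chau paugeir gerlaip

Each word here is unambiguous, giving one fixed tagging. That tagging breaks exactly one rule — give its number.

2

Fixed tagging: adjective noun conjunction determiner noun determiner determiner adjective noun conjunction.
Applying the rules: R1 ok, R2 fails, R3 ok, R4 ok, R5 ok.
Only rule 2 fails.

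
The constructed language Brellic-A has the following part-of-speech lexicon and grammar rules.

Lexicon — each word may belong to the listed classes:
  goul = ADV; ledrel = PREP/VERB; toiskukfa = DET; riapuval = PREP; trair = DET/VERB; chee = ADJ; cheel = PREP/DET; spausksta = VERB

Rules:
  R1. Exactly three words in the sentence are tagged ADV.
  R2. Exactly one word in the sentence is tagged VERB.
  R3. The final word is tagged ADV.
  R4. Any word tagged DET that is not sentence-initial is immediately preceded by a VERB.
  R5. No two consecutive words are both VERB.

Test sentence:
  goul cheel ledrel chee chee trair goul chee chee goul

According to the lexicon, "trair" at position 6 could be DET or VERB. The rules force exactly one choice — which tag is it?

VERB

Candidates per position — 1:goul {ADV}; 2:cheel {PREP,DET}; 3:ledrel {PREP,VERB}; 4:chee {ADJ}; 5:chee {ADJ}; 6:trair {DET,VERB}; 7:goul {ADV}; 8:chee {ADJ}; 9:chee {ADJ}; 10:goul {ADV}.
Position 2: DET is ruled out by rule 4; that leaves PREP.
Position 6: DET is ruled out by rule 4; that leaves VERB.
Position 3: VERB is ruled out by rule 2; that leaves PREP.
The only consistent sequence is: ADV PREP PREP ADJ ADJ VERB ADV ADJ ADJ ADV.
Checking: rule 1 ✓; rule 2 ✓; rule 3 ✓; rule 4 ✓; rule 5 ✓.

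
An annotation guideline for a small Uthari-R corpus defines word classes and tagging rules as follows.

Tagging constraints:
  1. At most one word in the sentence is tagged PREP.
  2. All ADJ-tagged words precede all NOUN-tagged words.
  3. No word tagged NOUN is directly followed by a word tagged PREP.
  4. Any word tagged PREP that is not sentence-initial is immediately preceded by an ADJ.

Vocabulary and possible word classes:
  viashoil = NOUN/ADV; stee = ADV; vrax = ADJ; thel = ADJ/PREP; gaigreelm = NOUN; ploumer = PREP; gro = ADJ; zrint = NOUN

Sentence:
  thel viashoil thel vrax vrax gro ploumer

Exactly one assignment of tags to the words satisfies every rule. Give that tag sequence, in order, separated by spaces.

Candidates per position — 1:thel {ADJ,PREP}; 2:viashoil {NOUN,ADV}; 3:thel {ADJ,PREP}; 4:vrax {ADJ}; 5:vrax {ADJ}; 6:gro {ADJ}; 7:ploumer {PREP}.
At position 1, choosing PREP makes rule 1 impossible to satisfy; hence ADJ.
At position 2, choosing NOUN makes rule 2 impossible to satisfy; hence ADV.
At position 3, choosing PREP makes rule 1 impossible to satisfy; hence ADJ.
So the tagging must be: ADJ ADV ADJ ADJ ADJ ADJ PREP.
Verifying each rule — rule 1 ✓; rule 2 ✓; rule 3 ✓; rule 4 ✓.

ADJ ADV ADJ ADJ ADJ ADJ PREP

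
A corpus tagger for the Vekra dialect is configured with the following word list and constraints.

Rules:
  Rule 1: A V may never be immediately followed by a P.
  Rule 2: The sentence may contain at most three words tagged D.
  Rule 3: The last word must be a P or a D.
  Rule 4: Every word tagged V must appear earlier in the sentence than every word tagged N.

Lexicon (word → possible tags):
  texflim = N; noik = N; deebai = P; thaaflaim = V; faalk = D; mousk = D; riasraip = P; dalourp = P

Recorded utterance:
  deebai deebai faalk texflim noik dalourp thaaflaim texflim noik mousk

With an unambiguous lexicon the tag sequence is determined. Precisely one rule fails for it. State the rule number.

4

Fixed tagging: P P D N N P V N N D.
Applying the rules: R1 ✓, R2 ✓, R3 ✓, R4 ✗.
Only rule 4 fails.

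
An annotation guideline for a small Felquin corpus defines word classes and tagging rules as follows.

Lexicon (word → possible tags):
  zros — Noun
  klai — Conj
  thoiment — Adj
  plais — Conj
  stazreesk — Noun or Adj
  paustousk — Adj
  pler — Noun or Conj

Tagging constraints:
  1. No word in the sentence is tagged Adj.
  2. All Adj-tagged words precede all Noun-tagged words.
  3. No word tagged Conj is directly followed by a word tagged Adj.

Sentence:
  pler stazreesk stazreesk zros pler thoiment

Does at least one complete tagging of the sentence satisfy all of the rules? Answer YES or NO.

Candidates per position — 1:pler {Noun,Conj}; 2:stazreesk {Noun,Adj}; 3:stazreesk {Noun,Adj}; 4:zros {Noun}; 5:pler {Noun,Conj}; 6:thoiment {Adj}.
Rule 1 cannot be satisfied by any choice of tags from the lexicon.
So there is no consistent tagging.

NO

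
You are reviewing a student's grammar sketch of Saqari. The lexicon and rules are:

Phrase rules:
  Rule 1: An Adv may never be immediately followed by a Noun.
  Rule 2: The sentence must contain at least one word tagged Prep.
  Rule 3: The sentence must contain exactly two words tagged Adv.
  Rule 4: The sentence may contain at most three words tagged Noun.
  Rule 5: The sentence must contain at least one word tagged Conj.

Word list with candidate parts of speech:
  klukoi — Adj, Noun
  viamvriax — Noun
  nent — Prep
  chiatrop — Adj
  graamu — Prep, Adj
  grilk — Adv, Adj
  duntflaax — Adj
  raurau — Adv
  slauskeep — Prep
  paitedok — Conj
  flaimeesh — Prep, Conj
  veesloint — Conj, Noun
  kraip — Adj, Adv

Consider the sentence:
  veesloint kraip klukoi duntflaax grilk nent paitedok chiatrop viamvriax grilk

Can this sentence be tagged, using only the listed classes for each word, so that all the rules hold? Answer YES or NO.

Candidates per position — 1:veesloint {Conj,Noun}; 2:kraip {Adj,Adv}; 3:klukoi {Adj,Noun}; 4:duntflaax {Adj}; 5:grilk {Adv,Adj}; 6:nent {Prep}; 7:paitedok {Conj}; 8:chiatrop {Adj}; 9:viamvriax {Noun}; 10:grilk {Adv,Adj}.
One satisfying assignment: Noun Adj Adj Adj Adv Prep Conj Adj Noun Adv.
Check: rule 1 ✓; rule 2 ✓; rule 3 ✓; rule 4 ✓; rule 5 ✓.

YES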